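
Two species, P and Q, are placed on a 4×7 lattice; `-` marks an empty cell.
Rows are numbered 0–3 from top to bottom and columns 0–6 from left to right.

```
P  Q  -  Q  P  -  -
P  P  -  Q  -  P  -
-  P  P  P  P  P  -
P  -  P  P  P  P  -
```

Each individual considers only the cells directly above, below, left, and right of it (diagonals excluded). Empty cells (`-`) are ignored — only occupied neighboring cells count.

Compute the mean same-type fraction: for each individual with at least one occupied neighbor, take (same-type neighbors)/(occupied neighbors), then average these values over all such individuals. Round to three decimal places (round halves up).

0.760

(0,0)P 1/2
(0,1)Q 0/2
(0,3)Q 1/2
(0,4)P 0/1
(1,0)P 2/2
(1,1)P 2/3
(1,3)Q 1/2
(1,5)P 1/1
(2,1)P 2/2
(2,2)P 3/3
(2,3)P 3/4
(2,4)P 3/3
(2,5)P 3/3
(3,0)P — no occupied neighbors
(3,2)P 2/2
(3,3)P 3/3
(3,4)P 3/3
(3,5)P 2/2
Sum over 17 individuals: 1/2 + 0/2 + 1/2 + 0/1 + 2/2 + 2/3 + 1/2 + 1/1 + 2/2 + 3/3 + 3/4 + 3/3 + 3/3 + 2/2 + 3/3 + 3/3 + 2/2 = 155/12; mean = 155/12 ÷ 17 = 155/204 = 0.759803… → 0.760.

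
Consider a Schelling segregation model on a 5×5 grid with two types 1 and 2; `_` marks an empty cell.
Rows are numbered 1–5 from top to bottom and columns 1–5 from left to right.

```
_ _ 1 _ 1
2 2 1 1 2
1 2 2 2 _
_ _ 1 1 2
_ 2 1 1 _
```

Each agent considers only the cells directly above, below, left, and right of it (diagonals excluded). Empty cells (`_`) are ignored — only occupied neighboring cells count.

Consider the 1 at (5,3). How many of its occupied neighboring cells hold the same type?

2

Occupied neighbors of (5,3): (4,3)=1, (5,2)=2, (5,4)=1.
Same type (1): 2 of 3.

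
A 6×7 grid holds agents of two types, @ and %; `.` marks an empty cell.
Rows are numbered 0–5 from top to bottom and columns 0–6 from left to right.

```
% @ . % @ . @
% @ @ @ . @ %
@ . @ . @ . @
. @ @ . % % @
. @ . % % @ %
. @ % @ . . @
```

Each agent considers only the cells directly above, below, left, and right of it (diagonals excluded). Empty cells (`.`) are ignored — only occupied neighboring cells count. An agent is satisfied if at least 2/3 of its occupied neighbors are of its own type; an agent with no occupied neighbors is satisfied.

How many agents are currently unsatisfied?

21

(0,0)% 1/2 ✗
(0,1)@ 1/2 ✗
(0,3)% 0/2 ✗
(0,4)@ 0/1 ✗
(0,6)@ 0/1 ✗
(1,0)% 1/3 ✗
(1,1)@ 2/3 ✓
(1,2)@ 3/3 ✓
(1,3)@ 1/2 ✗
(1,5)@ 0/1 ✗
(1,6)% 0/3 ✗
(2,0)@ 0/1 ✗
(2,2)@ 2/2 ✓
(2,4)@ 0/1 ✗
(2,6)@ 1/2 ✗
(3,1)@ 2/2 ✓
(3,2)@ 2/2 ✓
(3,4)% 2/3 ✓
(3,5)% 1/3 ✗
(3,6)@ 1/3 ✗
(4,1)@ 2/2 ✓
(4,3)% 1/2 ✗
(4,4)% 2/3 ✓
(4,5)@ 0/3 ✗
(4,6)% 0/3 ✗
(5,1)@ 1/2 ✗
(5,2)% 0/2 ✗
(5,3)@ 0/2 ✗
(5,6)@ 0/1 ✗
Unsatisfied: (0,0), (0,1), (0,3), (0,4), (0,6), (1,0), (1,3), (1,5), (1,6), (2,0), (2,4), (2,6), (3,5), (3,6), (4,3), (4,5), (4,6), (5,1), (5,2), (5,3), (5,6) — 21 in total.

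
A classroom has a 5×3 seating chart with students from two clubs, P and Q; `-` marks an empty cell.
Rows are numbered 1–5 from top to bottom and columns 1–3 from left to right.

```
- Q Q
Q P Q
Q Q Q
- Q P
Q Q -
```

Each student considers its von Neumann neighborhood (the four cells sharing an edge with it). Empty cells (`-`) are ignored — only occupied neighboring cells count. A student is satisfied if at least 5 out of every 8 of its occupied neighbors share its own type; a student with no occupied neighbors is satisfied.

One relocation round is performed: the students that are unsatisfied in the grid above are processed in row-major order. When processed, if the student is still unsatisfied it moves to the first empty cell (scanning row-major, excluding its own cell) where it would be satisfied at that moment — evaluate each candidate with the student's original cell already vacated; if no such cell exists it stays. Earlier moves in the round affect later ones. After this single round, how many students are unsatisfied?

Initially unsatisfied (in order): (1,2), (2,1), (2,2), (4,3).
  (1,2) → (1,1).
  (2,1): now satisfied by earlier moves; stays.
  (2,2): no empty cell satisfies it; stays.
  (4,3): no empty cell satisfies it; stays.
Resulting grid:
Q - Q
Q P Q
Q Q Q
- Q P
Q Q -
Unsatisfied now: (2,2), (4,3).

2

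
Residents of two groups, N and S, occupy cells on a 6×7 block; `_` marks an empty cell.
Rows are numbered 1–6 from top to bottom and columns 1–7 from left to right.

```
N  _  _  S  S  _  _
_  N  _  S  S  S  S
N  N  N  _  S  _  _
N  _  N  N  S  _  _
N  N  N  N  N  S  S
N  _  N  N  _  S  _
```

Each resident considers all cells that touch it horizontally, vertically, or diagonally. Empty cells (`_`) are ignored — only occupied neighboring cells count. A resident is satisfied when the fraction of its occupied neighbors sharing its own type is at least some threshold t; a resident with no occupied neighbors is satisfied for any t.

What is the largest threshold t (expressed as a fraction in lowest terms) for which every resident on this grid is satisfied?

(1,1)N 1/1
(1,4)S 3/3
(1,5)S 4/4
(2,2)N 4/4
(2,4)S 4/5
(2,5)S 5/5
(2,6)S 4/4
(2,7)S 1/1
(3,1)N 3/3
(3,2)N 5/5
(3,3)N 4/5
(3,5)S 4/5
(4,1)N 4/4
(4,3)N 6/6
(4,4)N 5/7
(4,5)S 2/5
(5,1)N 3/3
(5,2)N 6/6
(5,3)N 6/6
(5,4)N 6/7
(5,5)N 3/6
(5,6)S 3/4
(5,7)S 2/2
(6,1)N 2/2
(6,3)N 4/4
(6,4)N 4/4
(6,6)S 2/3
The smallest same-type fraction is 2/5 at (4,5), which reduces to 2/5. Any threshold above that leaves this resident unsatisfied.

2/5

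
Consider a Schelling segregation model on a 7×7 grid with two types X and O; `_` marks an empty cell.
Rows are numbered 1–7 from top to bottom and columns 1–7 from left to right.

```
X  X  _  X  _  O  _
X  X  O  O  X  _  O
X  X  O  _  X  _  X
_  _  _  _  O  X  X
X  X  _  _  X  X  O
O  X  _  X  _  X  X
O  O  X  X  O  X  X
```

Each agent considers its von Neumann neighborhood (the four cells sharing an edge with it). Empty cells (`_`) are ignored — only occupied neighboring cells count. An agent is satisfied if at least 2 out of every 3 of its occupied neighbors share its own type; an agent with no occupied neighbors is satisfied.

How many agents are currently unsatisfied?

Row 1: (1,1)X 2/2 ok · (1,2)X 2/2 ok · (1,4)X 0/1 unhappy · (1,6)O 0/0 ok
Row 2: (2,1)X 3/3 ok · (2,2)X 3/4 ok · (2,3)O 2/3 ok · (2,4)O 1/3 unhappy · (2,5)X 1/2 unhappy · (2,7)O 0/1 unhappy
Row 3: (3,1)X 2/2 ok · (3,2)X 2/3 ok · (3,3)O 1/2 unhappy · (3,5)X 1/2 unhappy · (3,7)X 1/2 unhappy
Row 4: (4,5)O 0/3 unhappy · (4,6)X 2/3 ok · (4,7)X 2/3 ok
Row 5: (5,1)X 1/2 unhappy · (5,2)X 2/2 ok · (5,5)X 1/2 unhappy · (5,6)X 3/4 ok · (5,7)O 0/3 unhappy
Row 6: (6,1)O 1/3 unhappy · (6,2)X 1/3 unhappy · (6,4)X 1/1 ok · (6,6)X 3/3 ok · (6,7)X 2/3 ok
Row 7: (7,1)O 2/2 ok · (7,2)O 1/3 unhappy · (7,3)X 1/2 unhappy · (7,4)X 2/3 ok · (7,5)O 0/2 unhappy · (7,6)X 2/3 ok · (7,7)X 2/2 ok
Unsatisfied: (1,4), (2,4), (2,5), (2,7), (3,3), (3,5), (3,7), (4,5), (5,1), (5,5), (5,7), (6,1), (6,2), (7,2), (7,3), (7,5) — 16 in total.

16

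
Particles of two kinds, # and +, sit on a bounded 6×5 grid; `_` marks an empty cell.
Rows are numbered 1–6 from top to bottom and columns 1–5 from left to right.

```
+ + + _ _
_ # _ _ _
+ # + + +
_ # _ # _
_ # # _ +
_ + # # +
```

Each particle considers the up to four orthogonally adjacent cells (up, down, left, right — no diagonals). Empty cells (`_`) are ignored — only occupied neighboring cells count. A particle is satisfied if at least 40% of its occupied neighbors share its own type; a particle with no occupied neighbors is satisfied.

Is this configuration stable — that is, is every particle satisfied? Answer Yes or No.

No

Row 1: (1,1)+ 1/1 ok · (1,2)+ 2/3 ok · (1,3)+ 1/1 ok
Row 2: (2,2)# 1/2 ok
Row 3: (3,1)+ 0/1 unhappy · (3,2)# 2/4 ok · (3,3)+ 1/2 ok · (3,4)+ 2/3 ok · (3,5)+ 1/1 ok
Row 4: (4,2)# 2/2 ok · (4,4)# 0/1 unhappy
Row 5: (5,2)# 2/3 ok · (5,3)# 2/2 ok · (5,5)+ 1/1 ok
Row 6: (6,2)+ 0/2 unhappy · (6,3)# 2/3 ok · (6,4)# 1/2 ok · (6,5)+ 1/2 ok
For instance (3,1) has only 0/1 same-type neighbors, below 2/5.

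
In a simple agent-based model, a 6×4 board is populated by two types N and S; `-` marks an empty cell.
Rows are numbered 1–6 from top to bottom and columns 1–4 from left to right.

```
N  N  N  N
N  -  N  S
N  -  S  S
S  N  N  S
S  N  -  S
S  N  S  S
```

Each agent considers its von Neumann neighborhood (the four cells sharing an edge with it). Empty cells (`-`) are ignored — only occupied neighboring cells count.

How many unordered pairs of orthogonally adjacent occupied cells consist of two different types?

10

Scan each occupied cell's neighbors to the right and below so each pair is counted once.
Row 1: N(1,1)–N(1,2)= N(1,1)–N(2,1)= N(1,2)–N(1,3)= N(1,3)–N(1,4)= N(1,3)–N(2,3)= N(1,4)–S(2,4)≠  → 1/6 unlike.
Row 2: N(2,1)–N(3,1)= N(2,3)–S(2,4)≠ N(2,3)–S(3,3)≠ S(2,4)–S(3,4)=  → 2/4 unlike.
Row 3: N(3,1)–S(4,1)≠ S(3,3)–S(3,4)= S(3,3)–N(4,3)≠ S(3,4)–S(4,4)=  → 2/4 unlike.
Row 4: S(4,1)–N(4,2)≠ S(4,1)–S(5,1)= N(4,2)–N(4,3)= N(4,2)–N(5,2)= N(4,3)–S(4,4)≠ S(4,4)–S(5,4)=  → 2/6 unlike.
Row 5: S(5,1)–N(5,2)≠ S(5,1)–S(6,1)= N(5,2)–N(6,2)= S(5,4)–S(6,4)=  → 1/4 unlike.
Row 6: S(6,1)–N(6,2)≠ N(6,2)–S(6,3)≠ S(6,3)–S(6,4)=  → 2/3 unlike.
Total adjacent occupied pairs: 27; unlike-type pairs: 10.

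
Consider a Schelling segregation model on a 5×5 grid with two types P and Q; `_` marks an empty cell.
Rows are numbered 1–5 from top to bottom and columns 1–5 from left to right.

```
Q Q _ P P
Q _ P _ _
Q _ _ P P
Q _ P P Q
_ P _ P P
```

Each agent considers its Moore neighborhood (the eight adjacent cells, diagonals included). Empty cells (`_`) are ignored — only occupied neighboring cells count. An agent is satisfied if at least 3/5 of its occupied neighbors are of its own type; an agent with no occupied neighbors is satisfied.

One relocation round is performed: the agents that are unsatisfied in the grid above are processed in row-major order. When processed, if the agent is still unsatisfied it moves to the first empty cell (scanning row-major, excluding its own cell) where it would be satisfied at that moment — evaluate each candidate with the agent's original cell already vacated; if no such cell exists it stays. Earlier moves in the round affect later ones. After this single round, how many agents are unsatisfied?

1

Initially unsatisfied (in order): (4,1), (4,5), (5,2).
  (4,1) → (2,2).
  (4,5) → (3,2).
  (5,2): now satisfied by earlier moves; stays.
Resulting grid:
Q Q _ P P
Q Q P _ _
Q Q _ P P
_ _ P P _
_ P _ P P
Unsatisfied now: (2,3).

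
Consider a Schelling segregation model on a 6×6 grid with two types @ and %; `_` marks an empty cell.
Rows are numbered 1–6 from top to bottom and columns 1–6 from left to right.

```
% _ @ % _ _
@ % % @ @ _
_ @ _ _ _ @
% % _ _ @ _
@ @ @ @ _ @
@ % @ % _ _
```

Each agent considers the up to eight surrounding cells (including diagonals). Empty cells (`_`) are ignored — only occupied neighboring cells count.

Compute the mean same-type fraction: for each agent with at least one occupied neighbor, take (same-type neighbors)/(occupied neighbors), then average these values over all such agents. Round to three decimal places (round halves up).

0.474

(1,1)% 1/2
(1,3)@ 1/4
(1,4)% 1/4
(2,1)@ 1/3
(2,2)% 2/5
(2,3)% 2/5
(2,4)@ 2/4
(2,5)@ 2/3
(3,2)@ 1/5
(3,6)@ 2/2
(4,1)% 1/4
(4,2)% 1/5
(4,5)@ 3/3
(5,1)@ 2/5
(5,2)@ 4/7
(5,3)@ 3/6
(5,4)@ 3/4
(5,6)@ 1/1
(6,1)@ 2/3
(6,2)% 0/5
(6,3)@ 3/5
(6,4)% 0/3
Sum over 22 agents: 1/2 + 1/4 + 1/4 + 1/3 + 2/5 + 2/5 + 2/4 + 2/3 + 1/5 + 2/2 + 1/4 + 1/5 + 3/3 + 2/5 + 4/7 + 3/6 + 3/4 + 1/1 + 2/3 + 0/5 + 3/5 + 0/3 = 1096/105; mean = 1096/105 ÷ 22 = 548/1155 = 0.474458… → 0.474.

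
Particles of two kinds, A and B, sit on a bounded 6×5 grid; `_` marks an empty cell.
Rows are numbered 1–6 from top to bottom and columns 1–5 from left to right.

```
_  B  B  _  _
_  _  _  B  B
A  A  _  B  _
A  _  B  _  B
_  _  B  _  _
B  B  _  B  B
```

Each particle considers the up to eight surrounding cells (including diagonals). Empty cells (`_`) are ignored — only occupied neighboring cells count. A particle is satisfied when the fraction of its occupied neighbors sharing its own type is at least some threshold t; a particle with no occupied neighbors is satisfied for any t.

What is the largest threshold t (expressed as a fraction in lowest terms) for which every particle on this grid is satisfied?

Row 1: (1,2)B 1/1 · (1,3)B 2/2
Row 2: (2,4)B 3/3 · (2,5)B 2/2
Row 3: (3,1)A 2/2 · (3,2)A 2/3 · (3,4)B 4/4
Row 4: (4,1)A 2/2 · (4,3)B 2/3 · (4,5)B 1/1
Row 5: (5,3)B 3/3
Row 6: (6,1)B 1/1 · (6,2)B 2/2 · (6,4)B 2/2 · (6,5)B 1/1
The smallest same-type fraction is 2/3 at (3,2), which reduces to 2/3. Any threshold above that leaves this particle unsatisfied.

2/3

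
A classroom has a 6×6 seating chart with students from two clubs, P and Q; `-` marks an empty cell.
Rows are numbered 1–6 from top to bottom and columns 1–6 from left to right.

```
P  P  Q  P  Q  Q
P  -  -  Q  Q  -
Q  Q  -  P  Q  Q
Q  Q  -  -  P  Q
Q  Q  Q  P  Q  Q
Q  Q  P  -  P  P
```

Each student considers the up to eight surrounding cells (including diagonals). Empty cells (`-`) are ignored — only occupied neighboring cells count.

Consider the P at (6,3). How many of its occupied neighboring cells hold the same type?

1

Occupied neighbors of (6,3): (5,2)=Q, (5,3)=Q, (5,4)=P, (6,2)=Q.
Same type (P): 1 of 4.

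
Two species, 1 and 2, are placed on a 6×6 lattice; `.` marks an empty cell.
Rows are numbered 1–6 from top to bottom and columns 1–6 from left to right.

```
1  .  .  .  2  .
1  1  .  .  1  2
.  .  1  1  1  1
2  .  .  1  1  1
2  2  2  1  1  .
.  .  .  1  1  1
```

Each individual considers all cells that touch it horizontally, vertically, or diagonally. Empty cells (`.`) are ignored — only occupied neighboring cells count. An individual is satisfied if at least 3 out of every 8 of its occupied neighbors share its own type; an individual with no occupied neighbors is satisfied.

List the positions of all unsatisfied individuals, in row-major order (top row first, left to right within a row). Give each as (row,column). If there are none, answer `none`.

Row 1: (1,1)1 2/2 ok · (1,5)2 1/2 ok
Row 2: (2,1)1 2/2 ok · (2,2)1 3/3 ok · (2,5)1 3/5 ok · (2,6)2 1/4 unhappy
Row 3: (3,3)1 3/3 ok · (3,4)1 5/5 ok · (3,5)1 6/7 ok · (3,6)1 4/5 ok
Row 4: (4,1)2 2/2 ok · (4,4)1 6/7 ok · (4,5)1 7/7 ok · (4,6)1 4/4 ok
Row 5: (5,1)2 2/2 ok · (5,2)2 3/3 ok · (5,3)2 1/4 unhappy · (5,4)1 5/6 ok · (5,5)1 7/7 ok
Row 6: (6,4)1 3/4 ok · (6,5)1 4/4 ok · (6,6)1 2/2 ok

(2,6), (5,3)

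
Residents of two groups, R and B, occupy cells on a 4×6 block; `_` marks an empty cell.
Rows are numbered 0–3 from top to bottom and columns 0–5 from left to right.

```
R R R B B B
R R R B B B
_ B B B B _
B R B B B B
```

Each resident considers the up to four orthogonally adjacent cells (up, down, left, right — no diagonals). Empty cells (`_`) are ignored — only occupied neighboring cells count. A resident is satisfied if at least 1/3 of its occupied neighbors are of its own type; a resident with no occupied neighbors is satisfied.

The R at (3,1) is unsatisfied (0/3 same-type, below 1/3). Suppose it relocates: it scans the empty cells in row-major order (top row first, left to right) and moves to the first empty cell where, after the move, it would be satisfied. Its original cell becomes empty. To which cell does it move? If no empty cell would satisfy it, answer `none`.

Vacating (3,1). Empty cells in order:
  (2,0): 1/3 same-type → satisfied — stop here.

(2,0)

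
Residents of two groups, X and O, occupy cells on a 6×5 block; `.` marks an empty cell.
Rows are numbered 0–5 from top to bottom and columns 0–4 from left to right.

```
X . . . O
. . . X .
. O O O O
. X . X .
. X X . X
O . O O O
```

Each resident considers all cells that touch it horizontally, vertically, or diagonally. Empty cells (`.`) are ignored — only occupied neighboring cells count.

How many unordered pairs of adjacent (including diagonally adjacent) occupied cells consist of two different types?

15

Scan each occupied cell's neighbors to the right and below (and the two forward diagonals) so each pair is counted once.
Row 0: O(0,4)–X(1,3)≠  → 1/1 unlike.
Row 1: X(1,3)–O(2,3)≠ X(1,3)–O(2,4)≠ X(1,3)–O(2,2)≠  → 3/3 unlike.
Row 2: O(2,1)–O(2,2)= O(2,1)–X(3,1)≠ O(2,2)–O(2,3)= O(2,2)–X(3,3)≠ O(2,2)–X(3,1)≠ O(2,3)–O(2,4)= O(2,3)–X(3,3)≠ O(2,4)–X(3,3)≠  → 5/8 unlike.
Row 3: X(3,1)–X(4,1)= X(3,1)–X(4,2)= X(3,3)–X(4,4)= X(3,3)–X(4,2)=  → 0/4 unlike.
Row 4: X(4,1)–X(4,2)= X(4,1)–O(5,2)≠ X(4,1)–O(5,0)≠ X(4,2)–O(5,2)≠ X(4,2)–O(5,3)≠ X(4,4)–O(5,4)≠ X(4,4)–O(5,3)≠  → 6/7 unlike.
Row 5: O(5,2)–O(5,3)= O(5,3)–O(5,4)=  → 0/2 unlike.
Total adjacent occupied pairs: 25; unlike-type pairs: 15.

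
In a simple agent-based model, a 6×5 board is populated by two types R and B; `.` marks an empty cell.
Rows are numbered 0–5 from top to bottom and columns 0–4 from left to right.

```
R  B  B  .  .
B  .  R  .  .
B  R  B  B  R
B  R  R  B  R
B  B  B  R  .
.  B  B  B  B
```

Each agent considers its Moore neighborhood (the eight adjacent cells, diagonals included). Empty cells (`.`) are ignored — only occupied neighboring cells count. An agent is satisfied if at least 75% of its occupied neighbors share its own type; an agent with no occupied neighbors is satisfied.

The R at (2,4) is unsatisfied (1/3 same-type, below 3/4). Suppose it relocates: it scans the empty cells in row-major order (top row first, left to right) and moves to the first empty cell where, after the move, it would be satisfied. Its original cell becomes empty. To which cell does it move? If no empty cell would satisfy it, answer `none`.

Vacating (2,4). Empty cells in order:
  (0,3): 1/2 same-type → still unsatisfied.
  (0,4): 0/0 same-type → satisfied — stop here.

(0,4)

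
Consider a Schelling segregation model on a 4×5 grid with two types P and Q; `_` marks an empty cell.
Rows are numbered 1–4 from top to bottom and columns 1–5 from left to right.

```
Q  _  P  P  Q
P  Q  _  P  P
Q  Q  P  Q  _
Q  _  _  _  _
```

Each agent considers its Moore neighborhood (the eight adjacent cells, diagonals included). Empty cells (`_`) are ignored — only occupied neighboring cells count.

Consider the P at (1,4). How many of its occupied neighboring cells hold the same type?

3

Occupied neighbors of (1,4): (1,3)=P, (1,5)=Q, (2,4)=P, (2,5)=P.
Same type (P): 3 of 4.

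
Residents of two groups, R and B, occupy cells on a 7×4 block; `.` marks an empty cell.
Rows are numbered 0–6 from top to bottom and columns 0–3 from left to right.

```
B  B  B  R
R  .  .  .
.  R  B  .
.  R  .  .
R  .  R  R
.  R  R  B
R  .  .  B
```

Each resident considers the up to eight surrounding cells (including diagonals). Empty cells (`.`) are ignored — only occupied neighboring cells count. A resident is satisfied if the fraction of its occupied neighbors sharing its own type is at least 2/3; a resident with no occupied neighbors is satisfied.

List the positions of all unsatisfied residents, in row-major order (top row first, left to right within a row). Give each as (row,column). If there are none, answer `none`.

(0,0), (0,2), (0,3), (1,0), (2,2), (5,2), (5,3), (6,3)

Row 0: (0,0)B 1/2 unhappy · (0,1)B 2/3 ok · (0,2)B 1/2 unhappy · (0,3)R 0/1 unhappy
Row 1: (1,0)R 1/3 unhappy
Row 2: (2,1)R 2/3 ok · (2,2)B 0/2 unhappy
Row 3: (3,1)R 3/4 ok
Row 4: (4,0)R 2/2 ok · (4,2)R 4/5 ok · (4,3)R 2/3 ok
Row 5: (5,1)R 4/4 ok · (5,2)R 3/5 unhappy · (5,3)B 1/4 unhappy
Row 6: (6,0)R 1/1 ok · (6,3)B 1/2 unhappy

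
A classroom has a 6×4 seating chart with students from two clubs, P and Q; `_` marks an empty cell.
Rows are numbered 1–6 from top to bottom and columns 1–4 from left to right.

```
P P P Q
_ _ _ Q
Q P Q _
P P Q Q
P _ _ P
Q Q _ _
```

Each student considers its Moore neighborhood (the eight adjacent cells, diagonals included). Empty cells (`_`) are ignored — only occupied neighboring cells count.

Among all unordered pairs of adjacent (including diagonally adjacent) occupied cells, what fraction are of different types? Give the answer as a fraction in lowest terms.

Scan each occupied cell's neighbors to the right and below (and the two forward diagonals) so each pair is counted once.
Row 1: P(1,1)–P(1,2)= P(1,2)–P(1,3)= P(1,3)–Q(1,4)≠ P(1,3)–Q(2,4)≠ Q(1,4)–Q(2,4)=  → 2/5 unlike.
Row 2: Q(2,4)–Q(3,3)=  → 0/1 unlike.
Row 3: Q(3,1)–P(3,2)≠ Q(3,1)–P(4,1)≠ Q(3,1)–P(4,2)≠ P(3,2)–Q(3,3)≠ P(3,2)–P(4,2)= P(3,2)–Q(4,3)≠ P(3,2)–P(4,1)= Q(3,3)–Q(4,3)= Q(3,3)–Q(4,4)= Q(3,3)–P(4,2)≠  → 6/10 unlike.
Row 4: P(4,1)–P(4,2)= P(4,1)–P(5,1)= P(4,2)–Q(4,3)≠ P(4,2)–P(5,1)= Q(4,3)–Q(4,4)= Q(4,3)–P(5,4)≠ Q(4,4)–P(5,4)≠  → 3/7 unlike.
Row 5: P(5,1)–Q(6,1)≠ P(5,1)–Q(6,2)≠  → 2/2 unlike.
Row 6: Q(6,1)–Q(6,2)=  → 0/1 unlike.
Total adjacent occupied pairs: 26; unlike-type pairs: 13.
13/26 reduces to 1/2.

1/2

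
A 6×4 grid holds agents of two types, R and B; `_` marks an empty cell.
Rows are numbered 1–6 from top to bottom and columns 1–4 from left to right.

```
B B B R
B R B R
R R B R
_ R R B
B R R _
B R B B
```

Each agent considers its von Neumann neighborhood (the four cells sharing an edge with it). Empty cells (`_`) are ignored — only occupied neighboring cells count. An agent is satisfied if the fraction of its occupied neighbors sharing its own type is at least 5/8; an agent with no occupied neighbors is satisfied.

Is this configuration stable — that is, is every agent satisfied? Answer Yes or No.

(1,1)B 2/2 ok
(1,2)B 2/3 ok
(1,3)B 2/3 ok
(1,4)R 1/2 unhappy
(2,1)B 1/3 unhappy
(2,2)R 1/4 unhappy
(2,3)B 2/4 unhappy
(2,4)R 2/3 ok
(3,1)R 1/2 unhappy
(3,2)R 3/4 ok
(3,3)B 1/4 unhappy
(3,4)R 1/3 unhappy
(4,2)R 3/3 ok
(4,3)R 2/4 unhappy
(4,4)B 0/2 unhappy
(5,1)B 1/2 unhappy
(5,2)R 3/4 ok
(5,3)R 2/3 ok
(6,1)B 1/2 unhappy
(6,2)R 1/3 unhappy
(6,3)B 1/3 unhappy
(6,4)B 1/1 ok
For instance (1,4) has only 1/2 same-type neighbors, below 5/8.

No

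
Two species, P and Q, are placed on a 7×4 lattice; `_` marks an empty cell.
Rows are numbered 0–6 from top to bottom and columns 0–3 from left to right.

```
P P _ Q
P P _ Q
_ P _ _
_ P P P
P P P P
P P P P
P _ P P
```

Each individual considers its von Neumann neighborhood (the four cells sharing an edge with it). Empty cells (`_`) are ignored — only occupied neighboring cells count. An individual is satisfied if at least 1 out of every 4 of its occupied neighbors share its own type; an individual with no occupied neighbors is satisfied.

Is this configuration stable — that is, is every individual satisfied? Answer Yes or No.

Row 0: (0,0)P 2/2 ✓ · (0,1)P 2/2 ✓ · (0,3)Q 1/1 ✓
Row 1: (1,0)P 2/2 ✓ · (1,1)P 3/3 ✓ · (1,3)Q 1/1 ✓
Row 2: (2,1)P 2/2 ✓
Row 3: (3,1)P 3/3 ✓ · (3,2)P 3/3 ✓ · (3,3)P 2/2 ✓
Row 4: (4,0)P 2/2 ✓ · (4,1)P 4/4 ✓ · (4,2)P 4/4 ✓ · (4,3)P 3/3 ✓
Row 5: (5,0)P 3/3 ✓ · (5,1)P 3/3 ✓ · (5,2)P 4/4 ✓ · (5,3)P 3/3 ✓
Row 6: (6,0)P 1/1 ✓ · (6,2)P 2/2 ✓ · (6,3)P 2/2 ✓
All meet the threshold, so the configuration is stable.

Yes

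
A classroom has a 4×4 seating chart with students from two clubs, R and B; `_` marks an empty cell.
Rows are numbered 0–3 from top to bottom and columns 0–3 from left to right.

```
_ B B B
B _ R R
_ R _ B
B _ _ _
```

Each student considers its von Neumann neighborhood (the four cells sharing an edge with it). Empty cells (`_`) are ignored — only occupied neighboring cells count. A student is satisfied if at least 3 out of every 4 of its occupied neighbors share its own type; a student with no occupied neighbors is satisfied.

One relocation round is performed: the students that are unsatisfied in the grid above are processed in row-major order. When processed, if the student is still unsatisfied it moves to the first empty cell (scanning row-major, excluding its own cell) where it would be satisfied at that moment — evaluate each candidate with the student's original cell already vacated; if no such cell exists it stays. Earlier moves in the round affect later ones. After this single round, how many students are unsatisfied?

0

Initially unsatisfied (in order): (0,2), (0,3), (1,2), (1,3), (2,3).
  (0,2) → (0,0).
  (0,3) → (3,2).
  (1,2): now satisfied by earlier moves; stays.
  (1,3) → (0,3).
  (2,3): now satisfied by earlier moves; stays.
Resulting grid:
B B _ R
B _ R _
_ R _ B
B _ B _
All satisfied now.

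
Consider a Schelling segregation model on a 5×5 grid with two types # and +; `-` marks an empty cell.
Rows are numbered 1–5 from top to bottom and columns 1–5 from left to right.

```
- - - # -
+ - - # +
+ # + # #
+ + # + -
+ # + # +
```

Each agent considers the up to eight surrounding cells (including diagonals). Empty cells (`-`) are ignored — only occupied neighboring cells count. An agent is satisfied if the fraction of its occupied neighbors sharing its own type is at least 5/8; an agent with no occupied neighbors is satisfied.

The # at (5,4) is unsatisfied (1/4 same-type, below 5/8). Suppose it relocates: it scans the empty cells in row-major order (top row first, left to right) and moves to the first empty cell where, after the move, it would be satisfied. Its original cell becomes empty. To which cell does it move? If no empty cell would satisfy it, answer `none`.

(1,3)

Vacating (5,4). Empty cells in order:
  (1,1): 0/1 same-type → still unsatisfied.
  (1,2): 0/1 same-type → still unsatisfied.
  (1,3): 2/2 same-type → satisfied — stop here.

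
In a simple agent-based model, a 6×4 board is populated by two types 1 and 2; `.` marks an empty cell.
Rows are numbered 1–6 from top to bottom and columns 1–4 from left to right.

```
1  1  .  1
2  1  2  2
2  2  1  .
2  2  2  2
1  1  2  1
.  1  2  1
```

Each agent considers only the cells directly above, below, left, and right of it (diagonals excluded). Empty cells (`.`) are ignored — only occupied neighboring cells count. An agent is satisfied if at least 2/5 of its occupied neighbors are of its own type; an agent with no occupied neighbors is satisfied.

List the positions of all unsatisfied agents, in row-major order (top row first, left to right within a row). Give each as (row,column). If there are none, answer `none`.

(1,1)1 1/2 satisfied
(1,2)1 2/2 satisfied
(1,4)1 0/1 not
(2,1)2 1/3 not
(2,2)1 1/4 not
(2,3)2 1/3 not
(2,4)2 1/2 satisfied
(3,1)2 3/3 satisfied
(3,2)2 2/4 satisfied
(3,3)1 0/3 not
(4,1)2 2/3 satisfied
(4,2)2 3/4 satisfied
(4,3)2 3/4 satisfied
(4,4)2 1/2 satisfied
(5,1)1 1/2 satisfied
(5,2)1 2/4 satisfied
(5,3)2 2/4 satisfied
(5,4)1 1/3 not
(6,2)1 1/2 satisfied
(6,3)2 1/3 not
(6,4)1 1/2 satisfied

(1,4), (2,1), (2,2), (2,3), (3,3), (5,4), (6,3)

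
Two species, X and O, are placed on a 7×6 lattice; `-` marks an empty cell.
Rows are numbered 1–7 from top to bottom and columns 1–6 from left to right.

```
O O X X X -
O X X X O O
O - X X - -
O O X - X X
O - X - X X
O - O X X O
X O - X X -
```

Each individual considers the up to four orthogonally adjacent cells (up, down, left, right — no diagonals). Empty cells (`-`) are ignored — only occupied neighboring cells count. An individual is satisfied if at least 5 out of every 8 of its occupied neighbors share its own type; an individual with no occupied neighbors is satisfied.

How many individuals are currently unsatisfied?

11

Row 1: (1,1)O 2/2 satisfied · (1,2)O 1/3 not · (1,3)X 2/3 satisfied · (1,4)X 3/3 satisfied · (1,5)X 1/2 not
Row 2: (2,1)O 2/3 satisfied · (2,2)X 1/3 not · (2,3)X 4/4 satisfied · (2,4)X 3/4 satisfied · (2,5)O 1/3 not · (2,6)O 1/1 satisfied
Row 3: (3,1)O 2/2 satisfied · (3,3)X 3/3 satisfied · (3,4)X 2/2 satisfied
Row 4: (4,1)O 3/3 satisfied · (4,2)O 1/2 not · (4,3)X 2/3 satisfied · (4,5)X 2/2 satisfied · (4,6)X 2/2 satisfied
Row 5: (5,1)O 2/2 satisfied · (5,3)X 1/2 not · (5,5)X 3/3 satisfied · (5,6)X 2/3 satisfied
Row 6: (6,1)O 1/2 not · (6,3)O 0/2 not · (6,4)X 2/3 satisfied · (6,5)X 3/4 satisfied · (6,6)O 0/2 not
Row 7: (7,1)X 0/2 not · (7,2)O 0/1 not · (7,4)X 2/2 satisfied · (7,5)X 2/2 satisfied
Unsatisfied: (1,2), (1,5), (2,2), (2,5), (4,2), (5,3), (6,1), (6,3), (6,6), (7,1), (7,2) — 11 in total.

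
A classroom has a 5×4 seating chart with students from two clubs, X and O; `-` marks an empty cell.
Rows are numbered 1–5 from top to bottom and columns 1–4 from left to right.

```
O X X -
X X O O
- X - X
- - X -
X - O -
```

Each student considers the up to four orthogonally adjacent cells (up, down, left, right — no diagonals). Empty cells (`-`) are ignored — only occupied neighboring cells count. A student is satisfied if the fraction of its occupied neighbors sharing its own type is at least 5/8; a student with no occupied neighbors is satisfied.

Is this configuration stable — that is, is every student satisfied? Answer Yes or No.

(1,1)O 0/2 not
(1,2)X 2/3 satisfied
(1,3)X 1/2 not
(2,1)X 1/2 not
(2,2)X 3/4 satisfied
(2,3)O 1/3 not
(2,4)O 1/2 not
(3,2)X 1/1 satisfied
(3,4)X 0/1 not
(4,3)X 0/1 not
(5,1)X 0/0 satisfied
(5,3)O 0/1 not
For instance (1,1) has only 0/2 same-type neighbors, below 5/8.

No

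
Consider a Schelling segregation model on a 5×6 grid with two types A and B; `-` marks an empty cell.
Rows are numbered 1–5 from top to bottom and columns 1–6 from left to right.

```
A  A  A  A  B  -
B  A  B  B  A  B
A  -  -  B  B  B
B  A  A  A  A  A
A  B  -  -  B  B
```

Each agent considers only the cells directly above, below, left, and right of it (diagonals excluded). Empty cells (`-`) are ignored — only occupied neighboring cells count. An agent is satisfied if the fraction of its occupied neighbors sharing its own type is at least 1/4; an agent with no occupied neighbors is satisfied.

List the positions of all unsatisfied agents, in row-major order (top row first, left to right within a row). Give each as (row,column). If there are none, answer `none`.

(1,5), (2,1), (2,5), (3,1), (4,1), (5,1), (5,2)

Row 1: (1,1)A 1/2 ✓ · (1,2)A 3/3 ✓ · (1,3)A 2/3 ✓ · (1,4)A 1/3 ✓ · (1,5)B 0/2 ✗
Row 2: (2,1)B 0/3 ✗ · (2,2)A 1/3 ✓ · (2,3)B 1/3 ✓ · (2,4)B 2/4 ✓ · (2,5)A 0/4 ✗ · (2,6)B 1/2 ✓
Row 3: (3,1)A 0/2 ✗ · (3,4)B 2/3 ✓ · (3,5)B 2/4 ✓ · (3,6)B 2/3 ✓
Row 4: (4,1)B 0/3 ✗ · (4,2)A 1/3 ✓ · (4,3)A 2/2 ✓ · (4,4)A 2/3 ✓ · (4,5)A 2/4 ✓ · (4,6)A 1/3 ✓
Row 5: (5,1)A 0/2 ✗ · (5,2)B 0/2 ✗ · (5,5)B 1/2 ✓ · (5,6)B 1/2 ✓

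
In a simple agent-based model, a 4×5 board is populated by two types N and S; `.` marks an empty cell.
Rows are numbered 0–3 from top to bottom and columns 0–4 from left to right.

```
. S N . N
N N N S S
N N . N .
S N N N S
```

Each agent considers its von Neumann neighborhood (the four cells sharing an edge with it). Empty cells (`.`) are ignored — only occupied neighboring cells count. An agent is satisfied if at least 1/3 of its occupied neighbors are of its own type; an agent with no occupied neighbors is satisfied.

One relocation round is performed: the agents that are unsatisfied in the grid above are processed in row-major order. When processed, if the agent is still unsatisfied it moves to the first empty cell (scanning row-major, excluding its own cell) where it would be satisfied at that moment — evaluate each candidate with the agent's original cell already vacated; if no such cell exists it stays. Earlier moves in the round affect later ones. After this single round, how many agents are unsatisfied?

Initially unsatisfied (in order): (0,1), (0,4), (3,0), (3,4).
  (0,1) → (0,3).
  (0,4) → (0,0).
  (3,0) → (0,4).
  (3,4) → (2,4).
Resulting grid:
N . N S S
N N N S S
N N . N S
. N N N .
All satisfied now.

0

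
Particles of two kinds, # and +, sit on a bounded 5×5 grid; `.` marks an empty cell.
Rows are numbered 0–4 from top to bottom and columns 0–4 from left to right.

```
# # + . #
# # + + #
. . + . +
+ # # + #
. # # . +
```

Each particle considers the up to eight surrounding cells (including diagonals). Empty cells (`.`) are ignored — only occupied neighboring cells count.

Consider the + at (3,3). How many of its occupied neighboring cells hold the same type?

Occupied neighbors of (3,3): (2,2)=+, (2,4)=+, (3,2)=#, (3,4)=#, (4,2)=#, (4,4)=+.
Same type (+): 3 of 6.

3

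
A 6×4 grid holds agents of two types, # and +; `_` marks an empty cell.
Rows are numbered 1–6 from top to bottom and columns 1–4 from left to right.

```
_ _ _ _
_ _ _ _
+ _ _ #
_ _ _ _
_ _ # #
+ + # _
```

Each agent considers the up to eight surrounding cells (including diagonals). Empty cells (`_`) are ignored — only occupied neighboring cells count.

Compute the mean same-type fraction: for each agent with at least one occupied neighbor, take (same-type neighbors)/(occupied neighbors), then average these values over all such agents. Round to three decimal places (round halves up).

Row 3: (3,1)+ — no occupied neighbors · (3,4)# — no occupied neighbors
Row 5: (5,3)# 2/3 · (5,4)# 2/2
Row 6: (6,1)+ 1/1 · (6,2)+ 1/3 · (6,3)# 2/3
Sum over 5 agents: 2/3 + 2/2 + 1/1 + 1/3 + 2/3 = 11/3; mean = 11/3 ÷ 5 = 11/15 = 0.733333… → 0.733.

0.733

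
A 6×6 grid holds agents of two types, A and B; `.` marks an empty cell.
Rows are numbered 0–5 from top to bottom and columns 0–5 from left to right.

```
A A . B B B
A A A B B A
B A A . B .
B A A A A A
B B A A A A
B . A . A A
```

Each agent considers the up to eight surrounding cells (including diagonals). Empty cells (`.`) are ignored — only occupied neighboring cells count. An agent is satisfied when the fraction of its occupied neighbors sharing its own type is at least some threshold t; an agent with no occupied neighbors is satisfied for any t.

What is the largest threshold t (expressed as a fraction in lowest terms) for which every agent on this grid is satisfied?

0/1

(0,0)A 3/3
(0,1)A 4/4
(0,3)B 3/4
(0,4)B 4/5
(0,5)B 2/3
(1,0)A 4/5
(1,1)A 6/7
(1,2)A 4/6
(1,3)B 4/6
(1,4)B 5/6
(1,5)A 0/4
(2,0)B 1/5
(2,1)A 6/8
(2,2)A 6/7
(2,4)B 2/6
(3,0)B 3/5
(3,1)A 4/8
(3,2)A 6/7
(3,3)A 6/7
(3,4)A 5/6
(3,5)A 3/4
(4,0)B 3/4
(4,1)B 3/7
(4,2)A 5/6
(4,3)A 7/7
(4,4)A 7/7
(4,5)A 5/5
(5,0)B 2/2
(5,2)A 2/3
(5,4)A 4/4
(5,5)A 3/3
The smallest same-type fraction is 0/4 at (1,5), which reduces to 0/1. Any threshold above that leaves this agent unsatisfied.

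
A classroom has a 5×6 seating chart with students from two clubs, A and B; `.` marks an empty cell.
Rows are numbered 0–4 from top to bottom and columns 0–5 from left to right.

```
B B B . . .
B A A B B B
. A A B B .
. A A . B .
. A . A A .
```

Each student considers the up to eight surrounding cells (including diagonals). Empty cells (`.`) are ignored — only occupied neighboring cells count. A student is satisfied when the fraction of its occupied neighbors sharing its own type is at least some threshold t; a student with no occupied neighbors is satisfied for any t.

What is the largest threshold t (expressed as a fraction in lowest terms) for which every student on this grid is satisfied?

3/7

(0,0)B 2/3
(0,1)B 3/5
(0,2)B 2/4
(1,0)B 2/4
(1,1)A 3/7
(1,2)A 3/7
(1,3)B 4/6
(1,4)B 4/4
(1,5)B 2/2
(2,1)A 5/6
(2,2)A 5/7
(2,3)B 4/7
(2,4)B 5/5
(3,1)A 4/4
(3,2)A 5/6
(3,4)B 2/4
(4,1)A 2/2
(4,3)A 2/3
(4,4)A 1/2
The smallest same-type fraction is 3/7 at (1,1), which reduces to 3/7. Any threshold above that leaves this student unsatisfied.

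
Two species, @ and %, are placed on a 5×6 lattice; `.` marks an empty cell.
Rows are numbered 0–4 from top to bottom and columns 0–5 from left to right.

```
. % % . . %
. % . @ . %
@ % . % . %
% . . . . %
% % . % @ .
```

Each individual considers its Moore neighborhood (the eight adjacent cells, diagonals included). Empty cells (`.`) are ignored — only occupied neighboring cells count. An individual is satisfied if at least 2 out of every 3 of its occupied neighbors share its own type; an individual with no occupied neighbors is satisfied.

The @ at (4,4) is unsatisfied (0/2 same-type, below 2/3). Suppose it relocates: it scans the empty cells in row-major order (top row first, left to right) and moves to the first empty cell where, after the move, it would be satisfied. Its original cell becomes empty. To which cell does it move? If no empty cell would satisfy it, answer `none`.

none

Vacating (4,4). Empty cells in order:
  (0,0): 0/2 same-type → still unsatisfied.
  (0,3): 1/2 same-type → still unsatisfied.
  (0,4): 1/3 same-type → still unsatisfied.
  (1,0): 1/4 same-type → still unsatisfied.
  (1,2): 1/6 same-type → still unsatisfied.
  (1,4): 1/5 same-type → still unsatisfied.
  (2,2): 1/4 same-type → still unsatisfied.
  (2,4): 1/5 same-type → still unsatisfied.
  (3,1): 1/5 same-type → still unsatisfied.
  (3,2): 0/4 same-type → still unsatisfied.
  (3,3): 0/2 same-type → still unsatisfied.
  (3,4): 0/4 same-type → still unsatisfied.
  (4,2): 0/2 same-type → still unsatisfied.
  (4,5): 0/1 same-type → still unsatisfied.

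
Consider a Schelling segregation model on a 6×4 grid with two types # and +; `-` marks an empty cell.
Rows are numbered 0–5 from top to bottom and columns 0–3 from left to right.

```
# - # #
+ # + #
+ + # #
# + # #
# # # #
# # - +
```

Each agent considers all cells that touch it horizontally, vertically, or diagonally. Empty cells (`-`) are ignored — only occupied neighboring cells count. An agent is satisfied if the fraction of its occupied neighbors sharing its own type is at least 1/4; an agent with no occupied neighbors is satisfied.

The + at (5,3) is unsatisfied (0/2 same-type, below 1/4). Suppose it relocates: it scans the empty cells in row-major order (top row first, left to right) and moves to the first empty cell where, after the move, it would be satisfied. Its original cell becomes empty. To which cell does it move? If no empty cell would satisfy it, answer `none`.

(0,1)

Vacating (5,3). Empty cells in order:
  (0,1): 2/5 same-type → satisfied — stop here.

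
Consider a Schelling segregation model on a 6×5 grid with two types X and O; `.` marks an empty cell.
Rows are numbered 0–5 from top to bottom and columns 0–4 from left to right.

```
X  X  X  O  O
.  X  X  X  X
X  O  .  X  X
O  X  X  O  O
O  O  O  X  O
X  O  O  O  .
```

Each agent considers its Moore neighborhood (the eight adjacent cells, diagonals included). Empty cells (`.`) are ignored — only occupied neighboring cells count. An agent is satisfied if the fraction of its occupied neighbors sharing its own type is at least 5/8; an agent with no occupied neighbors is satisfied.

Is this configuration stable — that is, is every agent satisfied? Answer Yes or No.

Row 0: (0,0)X 2/2 ok · (0,1)X 4/4 ok · (0,2)X 4/5 ok · (0,3)O 1/5 unhappy · (0,4)O 1/3 unhappy
Row 1: (1,1)X 5/6 ok · (1,2)X 5/7 ok · (1,3)X 5/7 ok · (1,4)X 3/5 unhappy
Row 2: (2,0)X 2/4 unhappy · (2,1)O 1/6 unhappy · (2,3)X 5/7 ok · (2,4)X 3/5 unhappy
Row 3: (3,0)O 3/5 unhappy · (3,1)X 2/7 unhappy · (3,2)X 3/7 unhappy · (3,3)O 3/7 unhappy · (3,4)O 2/5 unhappy
Row 4: (4,0)O 3/5 unhappy · (4,1)O 5/8 ok · (4,2)O 5/8 ok · (4,3)X 1/7 unhappy · (4,4)O 3/4 ok
Row 5: (5,0)X 0/3 unhappy · (5,1)O 4/5 ok · (5,2)O 4/5 ok · (5,3)O 3/4 ok
For instance (0,3) has only 1/5 same-type neighbors, below 5/8.

No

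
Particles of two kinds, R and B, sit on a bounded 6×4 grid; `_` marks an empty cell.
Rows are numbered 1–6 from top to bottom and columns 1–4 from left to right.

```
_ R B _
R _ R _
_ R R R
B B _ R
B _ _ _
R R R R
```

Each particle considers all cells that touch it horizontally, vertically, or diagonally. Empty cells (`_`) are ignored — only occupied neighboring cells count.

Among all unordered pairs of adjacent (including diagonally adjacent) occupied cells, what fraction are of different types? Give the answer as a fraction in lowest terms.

7/23

Scan each occupied cell's neighbors to the right and below (and the two forward diagonals) so each pair is counted once.
Row 1: R(1,2)–B(1,3)≠ R(1,2)–R(2,3)= R(1,2)–R(2,1)= B(1,3)–R(2,3)≠  → 2/4 unlike.
Row 2: R(2,1)–R(3,2)= R(2,3)–R(3,3)= R(2,3)–R(3,4)= R(2,3)–R(3,2)=  → 0/4 unlike.
Row 3: R(3,2)–R(3,3)= R(3,2)–B(4,2)≠ R(3,2)–B(4,1)≠ R(3,3)–R(3,4)= R(3,3)–R(4,4)= R(3,3)–B(4,2)≠ R(3,4)–R(4,4)=  → 3/7 unlike.
Row 4: B(4,1)–B(4,2)= B(4,1)–B(5,1)= B(4,2)–B(5,1)=  → 0/3 unlike.
Row 5: B(5,1)–R(6,1)≠ B(5,1)–R(6,2)≠  → 2/2 unlike.
Row 6: R(6,1)–R(6,2)= R(6,2)–R(6,3)= R(6,3)–R(6,4)=  → 0/3 unlike.
Total adjacent occupied pairs: 23; unlike-type pairs: 7.
7/23 is already in lowest terms.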